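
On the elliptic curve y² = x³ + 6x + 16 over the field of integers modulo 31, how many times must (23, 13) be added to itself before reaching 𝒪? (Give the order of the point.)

3

2P: tangent at (23, 13): λ = (3·23² + 6)/(2·13) ≡ 12/26. 26⁻¹ ≡ 6 (mod 31), so λ ≡ 12·6 ≡ 10.
  x = λ² - 23 - 23 = 100 - 46 ≡ 23; y = λ·(23 - 23) - 13 ≡ 18. → (23, 18)
3P: (23, 18) + (23, 13): same x and y₁ ≡ -y₂, so the sum is 𝒪.
3P = 𝒪, so the order is 3.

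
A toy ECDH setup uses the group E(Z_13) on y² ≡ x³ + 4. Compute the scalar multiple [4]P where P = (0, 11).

Double-and-add on 4 = (100)₂. Start with P = (0, 11) for the leading 1-bit.
double: tangent at (0, 11): λ = (3·0² + 0)/(2·11) ≡ 0/9. 9⁻¹ ≡ 3 (mod 13), so λ ≡ 0·3 ≡ 0.
  x = λ² - 0 - 0 = 0 - 0 ≡ 0; y = λ·(0 - 0) - 11 ≡ 2. → (0, 2)
double: tangent at (0, 2): λ = (3·0² + 0)/(2·2) ≡ 0/4. 4⁻¹ ≡ 10 (mod 13) since 4·10 = 40 ≡ 1, so λ ≡ 0·10 ≡ 0.
  x = λ² - 0 - 0 = 0 - 0 ≡ 0; y = λ·(0 - 0) - 2 ≡ 11. → (0, 11)

(0, 11)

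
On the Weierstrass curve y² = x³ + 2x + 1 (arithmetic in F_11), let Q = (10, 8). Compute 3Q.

(1, 2)

Repeated addition: build up to 3Q.
2Q: tangent at (10, 8): λ = (3·10² + 2)/(2·8) ≡ 5/5. 5⁻¹ ≡ 9 (mod 11) since 5·9 = 45 ≡ 1, so λ ≡ 5·9 ≡ 1.
  x = λ² - 10 - 10 = 1 - 20 ≡ 3; y = λ·(10 - 3) - 8 ≡ 10. → (3, 10)
3Q: (3, 10) + (10, 8). λ = (8 - 10)/(10 - 3) ≡ 9/7 mod 11. 7⁻¹ ≡ 8 (mod 11) since 7·8 = 56 ≡ 1, so λ ≡ 6.
  x = λ² - 3 - 10 = 36 - 13 ≡ 1; y = λ·(3 - 1) - 10 ≡ 2. → (1, 2)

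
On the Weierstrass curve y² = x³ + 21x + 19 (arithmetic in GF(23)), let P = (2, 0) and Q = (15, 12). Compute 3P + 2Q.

(16, 14)

First 3P:
Repeated addition: build up to 3P.
2P: (2, 0) + (2, 0): same x and y₁ ≡ -y₂, so the sum is O.
3P: O + (2, 0) = (2, 0) (identity).
3P = (2, 0).
Next 2Q:
Repeated addition: build up to 2Q.
2Q: tangent at (15, 12): λ = (3·15² + 21)/(2·12) ≡ 6/1. 1⁻¹ ≡ 1 (mod 23), so λ ≡ 6·1 ≡ 6.
  x = λ² - 15 - 15 = 36 - 30 ≡ 6; y = λ·(15 - 6) - 12 ≡ 19. → (6, 19)
2Q = (6, 19).
Finally 3P + 2Q:
(2, 0) + (6, 19). λ = (19 - 0)/(6 - 2) ≡ 19/4 mod 23. 4⁻¹ ≡ 6 (mod 23) since 4·6 = 24 ≡ 1, so λ ≡ 22.
  x = λ² - 2 - 6 = 484 - 8 ≡ 16; y = λ·(2 - 16) - 0 ≡ 14. → (16, 14)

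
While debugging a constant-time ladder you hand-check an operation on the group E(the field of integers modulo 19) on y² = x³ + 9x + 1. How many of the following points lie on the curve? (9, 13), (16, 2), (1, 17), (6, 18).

(9, 13): 13² ≡ 17, rhs ≡ 13 → off.
(16, 2): 2² ≡ 4, rhs ≡ 4 → on.
(1, 17): 17² ≡ 4, rhs ≡ 11 → off.
(6, 18): 18² ≡ 1, rhs ≡ 5 → off.

1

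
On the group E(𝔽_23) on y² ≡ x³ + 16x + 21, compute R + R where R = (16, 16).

(22, 21)

tangent at (16, 16): λ = (3·16² + 16)/(2·16) ≡ 2/9. 9⁻¹ ≡ 18 (mod 23), so λ ≡ 2·18 ≡ 13.
  x = λ² - 16 - 16 = 169 - 32 ≡ 22; y = λ·(16 - 22) - 16 ≡ 21. → (22, 21)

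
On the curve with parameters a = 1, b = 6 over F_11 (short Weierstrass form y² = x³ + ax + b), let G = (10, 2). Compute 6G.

(5, 9)

Double-and-add on 6 = (110)₂. Start with G = (10, 2) for the leading 1-bit.
double: tangent at (10, 2): λ = (3·10² + 1)/(2·2) ≡ 4/4. 4⁻¹ ≡ 3 (mod 11) since 4·3 = 12 ≡ 1, so λ ≡ 4·3 ≡ 1.
  x = λ² - 10 - 10 = 1 - 20 ≡ 3; y = λ·(10 - 3) - 2 ≡ 5. → (3, 5)
add G: (3, 5) + (10, 2). λ = (2 - 5)/(10 - 3) ≡ 8/7 mod 11. 7⁻¹ ≡ 8 (mod 11) since 7·8 = 56 ≡ 1, so λ ≡ 9.
  x = λ² - 3 - 10 = 81 - 13 ≡ 2; y = λ·(3 - 2) - 5 ≡ 4. → (2, 4)
double: tangent at (2, 4): λ = (3·2² + 1)/(2·4) ≡ 2/8. 8⁻¹ ≡ 7 (mod 11), so λ ≡ 2·7 ≡ 3.
  x = λ² - 2 - 2 = 9 - 4 ≡ 5; y = λ·(2 - 5) - 4 ≡ 9. → (5, 9)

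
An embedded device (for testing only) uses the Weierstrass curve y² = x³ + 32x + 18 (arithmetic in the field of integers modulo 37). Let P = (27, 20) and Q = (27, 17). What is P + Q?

The two points share x = 27 and their y-coordinates satisfy 20 + 17 ≡ 0 (mod 37), so they are inverses. Their sum is O.

O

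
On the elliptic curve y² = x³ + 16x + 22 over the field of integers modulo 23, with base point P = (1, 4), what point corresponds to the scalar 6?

Repeated addition: build up to 6P.
2P: tangent at (1, 4): λ = (3·1² + 16)/(2·4) ≡ 19/8. 8⁻¹ ≡ 3 (mod 23), so λ ≡ 19·3 ≡ 11.
  x = λ² - 1 - 1 = 121 - 2 ≡ 4; y = λ·(1 - 4) - 4 ≡ 9. → (4, 9)
3P: (4, 9) + (1, 4). λ = (4 - 9)/(1 - 4) ≡ 18/20 mod 23. 20⁻¹ ≡ 15 (mod 23), so λ ≡ 17.
  x = λ² - 4 - 1 = 289 - 5 ≡ 8; y = λ·(4 - 8) - 9 ≡ 15. → (8, 15)
4P: (8, 15) + (1, 4). λ = (4 - 15)/(1 - 8) ≡ 12/16 mod 23. 16⁻¹ ≡ 13 (mod 23) since 16·13 = 208 ≡ 1, so λ ≡ 18.
  x = λ² - 8 - 1 = 324 - 9 ≡ 16; y = λ·(8 - 16) - 15 ≡ 2. → (16, 2)
5P: (16, 2) + (1, 4). λ = (4 - 2)/(1 - 16) ≡ 2/8 mod 23. 8⁻¹ ≡ 3 (mod 23), so λ ≡ 6.
  x = λ² - 16 - 1 = 36 - 17 ≡ 19; y = λ·(16 - 19) - 2 ≡ 3. → (19, 3)
6P: (19, 3) + (1, 4). λ = (4 - 3)/(1 - 19) ≡ 1/5 mod 23. 5⁻¹ ≡ 14 (mod 23) since 5·14 = 70 ≡ 1, so λ ≡ 14.
  x = λ² - 19 - 1 = 196 - 20 ≡ 15; y = λ·(19 - 15) - 3 ≡ 7. → (15, 7)

(15, 7)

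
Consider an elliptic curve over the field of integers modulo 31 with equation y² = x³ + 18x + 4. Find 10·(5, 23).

Write Q = (5, 23).
Repeated addition: build up to 10Q.
2Q: tangent at (5, 23): λ = (3·5² + 18)/(2·23) ≡ 0/15. 15⁻¹ ≡ 29 (mod 31), so λ ≡ 0·29 ≡ 0.
  x = λ² - 5 - 5 = 0 - 10 ≡ 21; y = λ·(5 - 21) - 23 ≡ 8. → (21, 8)
3Q: (21, 8) + (5, 23). λ = (23 - 8)/(5 - 21) ≡ 15/15 mod 31. 15⁻¹ ≡ 29 (mod 31) since 15·29 = 435 ≡ 1, so λ ≡ 1.
  x = λ² - 21 - 5 = 1 - 26 ≡ 6; y = λ·(21 - 6) - 8 ≡ 7. → (6, 7)
4Q: (6, 7) + (5, 23). λ = (23 - 7)/(5 - 6) ≡ 16/30 mod 31. 30⁻¹ ≡ 30 (mod 31) since 30·30 = 900 ≡ 1, so λ ≡ 15.
  x = λ² - 6 - 5 = 225 - 11 ≡ 28; y = λ·(6 - 28) - 7 ≡ 4. → (28, 4)
5Q: (28, 4) + (5, 23). λ = (23 - 4)/(5 - 28) ≡ 19/8 mod 31. 8⁻¹ ≡ 4 (mod 31) since 8·4 = 32 ≡ 1, so λ ≡ 14.
  x = λ² - 28 - 5 = 196 - 33 ≡ 8; y = λ·(28 - 8) - 4 ≡ 28. → (8, 28)
6Q: (8, 28) + (5, 23). λ = (23 - 28)/(5 - 8) ≡ 26/28 mod 31. 28⁻¹ ≡ 10 (mod 31), so λ ≡ 12.
  x = λ² - 8 - 5 = 144 - 13 ≡ 7; y = λ·(8 - 7) - 28 ≡ 15. → (7, 15)
7Q: (7, 15) + (5, 23). λ = (23 - 15)/(5 - 7) ≡ 8/29 mod 31. 29⁻¹ ≡ 15 (mod 31), so λ ≡ 27.
  x = λ² - 7 - 5 = 729 - 12 ≡ 4; y = λ·(7 - 4) - 15 ≡ 4. → (4, 4)
8Q: (4, 4) + (5, 23). λ = (23 - 4)/(5 - 4) ≡ 19/1 mod 31. 1⁻¹ ≡ 1 (mod 31), so λ ≡ 19.
  x = λ² - 4 - 5 = 361 - 9 ≡ 11; y = λ·(4 - 11) - 4 ≡ 18. → (11, 18)
9Q: (11, 18) + (5, 23). λ = (23 - 18)/(5 - 11) ≡ 5/25 mod 31. 25⁻¹ ≡ 5 (mod 31), so λ ≡ 25.
  x = λ² - 11 - 5 = 625 - 16 ≡ 20; y = λ·(11 - 20) - 18 ≡ 5. → (20, 5)
10Q: (20, 5) + (5, 23). λ = (23 - 5)/(5 - 20) ≡ 18/16 mod 31. 16⁻¹ ≡ 2 (mod 31), so λ ≡ 5.
  x = λ² - 20 - 5 = 25 - 25 ≡ 0; y = λ·(20 - 0) - 5 ≡ 2. → (0, 2)

(0, 2)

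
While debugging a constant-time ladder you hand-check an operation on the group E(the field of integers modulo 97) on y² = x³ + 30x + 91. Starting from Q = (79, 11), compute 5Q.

(79, 86)

Repeated addition: build up to 5Q.
2Q: tangent at (79, 11): λ = (3·79² + 30)/(2·11) ≡ 32/22. 22⁻¹ ≡ 75 (mod 97) since 22·75 = 1650 ≡ 1, so λ ≡ 32·75 ≡ 72.
  x = λ² - 79 - 79 = 5184 - 158 ≡ 79; y = λ·(79 - 79) - 11 ≡ 86. → (79, 86)
3Q: (79, 86) + (79, 11): same x and y₁ ≡ -y₂, so the sum is O.
4Q: O + (79, 11) = (79, 11) (identity).
5Q: tangent at (79, 11): λ = (3·79² + 30)/(2·11) ≡ 32/22. 22⁻¹ ≡ 75 (mod 97), so λ ≡ 32·75 ≡ 72.
  x = λ² - 79 - 79 = 5184 - 158 ≡ 79; y = λ·(79 - 79) - 11 ≡ 86. → (79, 86)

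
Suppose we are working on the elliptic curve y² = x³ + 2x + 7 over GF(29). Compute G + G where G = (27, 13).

tangent at (27, 13): λ = (3·27² + 2)/(2·13) ≡ 14/26. 26⁻¹ ≡ 19 (mod 29), so λ ≡ 14·19 ≡ 5.
  x = λ² - 27 - 27 = 25 - 54 ≡ 0; y = λ·(27 - 0) - 13 ≡ 6. → (0, 6)

(0, 6)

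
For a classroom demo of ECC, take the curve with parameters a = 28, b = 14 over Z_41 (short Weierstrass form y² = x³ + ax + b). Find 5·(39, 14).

(19, 5)

Write Q = (39, 14).
Double-and-add on 5 = (101)₂. Start with Q = (39, 14) for the leading 1-bit.
double: tangent at (39, 14): λ = (3·39² + 28)/(2·14) ≡ 40/28. 28⁻¹ ≡ 22 (mod 41), so λ ≡ 40·22 ≡ 19.
  x = λ² - 39 - 39 = 361 - 78 ≡ 37; y = λ·(39 - 37) - 14 ≡ 24. → (37, 24)
double: tangent at (37, 24): λ = (3·37² + 28)/(2·24) ≡ 35/7. 7⁻¹ ≡ 6 (mod 41), so λ ≡ 35·6 ≡ 5.
  x = λ² - 37 - 37 = 25 - 74 ≡ 33; y = λ·(37 - 33) - 24 ≡ 37. → (33, 37)
add Q: (33, 37) + (39, 14). λ = (14 - 37)/(39 - 33) ≡ 18/6 mod 41. 6⁻¹ ≡ 7 (mod 41) since 6·7 = 42 ≡ 1, so λ ≡ 3.
  x = λ² - 33 - 39 = 9 - 72 ≡ 19; y = λ·(33 - 19) - 37 ≡ 5. → (19, 5)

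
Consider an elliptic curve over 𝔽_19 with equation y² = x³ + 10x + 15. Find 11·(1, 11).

Write Q = (1, 11).
Double-and-add on 11 = (1011)₂. Start with Q = (1, 11) for the leading 1-bit.
double: tangent at (1, 11): λ = (3·1² + 10)/(2·11) ≡ 13/3. 3⁻¹ ≡ 13 (mod 19) since 3·13 = 39 ≡ 1, so λ ≡ 13·13 ≡ 17.
  x = λ² - 1 - 1 = 289 - 2 ≡ 2; y = λ·(1 - 2) - 11 ≡ 10. → (2, 10)
double: tangent at (2, 10): λ = (3·2² + 10)/(2·10) ≡ 3/1. 1⁻¹ ≡ 1 (mod 19), so λ ≡ 3·1 ≡ 3.
  x = λ² - 2 - 2 = 9 - 4 ≡ 5; y = λ·(2 - 5) - 10 ≡ 0. → (5, 0)
add Q: (5, 0) + (1, 11). λ = (11 - 0)/(1 - 5) ≡ 11/15 mod 19. 15⁻¹ ≡ 14 (mod 19), so λ ≡ 2.
  x = λ² - 5 - 1 = 4 - 6 ≡ 17; y = λ·(5 - 17) - 0 ≡ 14. → (17, 14)
double: tangent at (17, 14): λ = (3·17² + 10)/(2·14) ≡ 3/9. 9⁻¹ ≡ 17 (mod 19) since 9·17 = 153 ≡ 1, so λ ≡ 3·17 ≡ 13.
  x = λ² - 17 - 17 = 169 - 34 ≡ 2; y = λ·(17 - 2) - 14 ≡ 10. → (2, 10)
add Q: (2, 10) + (1, 11). λ = (11 - 10)/(1 - 2) ≡ 1/18 mod 19. 18⁻¹ ≡ 18 (mod 19), so λ ≡ 18.
  x = λ² - 2 - 1 = 324 - 3 ≡ 17; y = λ·(2 - 17) - 10 ≡ 5. → (17, 5)

(17, 5)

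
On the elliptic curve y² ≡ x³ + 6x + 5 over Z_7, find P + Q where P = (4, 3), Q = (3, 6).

(4, 3) + (3, 6). λ = (6 - 3)/(3 - 4) ≡ 3/6 mod 7. 6⁻¹ ≡ 6 (mod 7), so λ ≡ 4.
  x = λ² - 4 - 3 = 16 - 7 ≡ 2; y = λ·(4 - 2) - 3 ≡ 5. → (2, 5)

(2, 5)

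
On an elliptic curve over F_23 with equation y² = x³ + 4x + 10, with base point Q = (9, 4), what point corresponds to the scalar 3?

(8, 18)

Repeated addition: build up to 3Q.
2Q: tangent at (9, 4): λ = (3·9² + 4)/(2·4) ≡ 17/8. 8⁻¹ ≡ 3 (mod 23) since 8·3 = 24 ≡ 1, so λ ≡ 17·3 ≡ 5.
  x = λ² - 9 - 9 = 25 - 18 ≡ 7; y = λ·(9 - 7) - 4 ≡ 6. → (7, 6)
3Q: (7, 6) + (9, 4). λ = (4 - 6)/(9 - 7) ≡ 21/2 mod 23. 2⁻¹ ≡ 12 (mod 23), so λ ≡ 22.
  x = λ² - 7 - 9 = 484 - 16 ≡ 8; y = λ·(7 - 8) - 6 ≡ 18. → (8, 18)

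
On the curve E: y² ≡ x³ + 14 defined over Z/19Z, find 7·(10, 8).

(17, 14)

Write G = (10, 8).
Repeated addition: build up to 7G.
2G: tangent at (10, 8): λ = (3·10² + 0)/(2·8) ≡ 15/16. 16⁻¹ ≡ 6 (mod 19), so λ ≡ 15·6 ≡ 14.
  x = λ² - 10 - 10 = 196 - 20 ≡ 5; y = λ·(10 - 5) - 8 ≡ 5. → (5, 5)
3G: (5, 5) + (10, 8). λ = (8 - 5)/(10 - 5) ≡ 3/5 mod 19. 5⁻¹ ≡ 4 (mod 19) since 5·4 = 20 ≡ 1, so λ ≡ 12.
  x = λ² - 5 - 10 = 144 - 15 ≡ 15; y = λ·(5 - 15) - 5 ≡ 8. → (15, 8)
4G: (15, 8) + (10, 8). λ = (8 - 8)/(10 - 15) ≡ 0/14 mod 19. 14⁻¹ ≡ 15 (mod 19) since 14·15 = 210 ≡ 1, so λ ≡ 0.
  x = λ² - 15 - 10 = 0 - 25 ≡ 13; y = λ·(15 - 13) - 8 ≡ 11. → (13, 11)
5G: (13, 11) + (10, 8). λ = (8 - 11)/(10 - 13) ≡ 16/16 mod 19. 16⁻¹ ≡ 6 (mod 19), so λ ≡ 1.
  x = λ² - 13 - 10 = 1 - 23 ≡ 16; y = λ·(13 - 16) - 11 ≡ 5. → (16, 5)
6G: (16, 5) + (10, 8). λ = (8 - 5)/(10 - 16) ≡ 3/13 mod 19. 13⁻¹ ≡ 3 (mod 19), so λ ≡ 9.
  x = λ² - 16 - 10 = 81 - 26 ≡ 17; y = λ·(16 - 17) - 5 ≡ 5. → (17, 5)
7G: (17, 5) + (10, 8). λ = (8 - 5)/(10 - 17) ≡ 3/12 mod 19. 12⁻¹ ≡ 8 (mod 19) since 12·8 = 96 ≡ 1, so λ ≡ 5.
  x = λ² - 17 - 10 = 25 - 27 ≡ 17; y = λ·(17 - 17) - 5 ≡ 14. → (17, 14)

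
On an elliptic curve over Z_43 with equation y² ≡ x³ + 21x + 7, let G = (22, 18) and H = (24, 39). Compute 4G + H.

(17, 26)

First 4G:
Double-and-add on 4 = (100)₂. Start with G = (22, 18) for the leading 1-bit.
double: tangent at (22, 18): λ = (3·22² + 21)/(2·18) ≡ 11/36. 36⁻¹ ≡ 6 (mod 43), so λ ≡ 11·6 ≡ 23.
  x = λ² - 22 - 22 = 529 - 44 ≡ 12; y = λ·(22 - 12) - 18 ≡ 40. → (12, 40)
double: tangent at (12, 40): λ = (3·12² + 21)/(2·40) ≡ 23/37. 37⁻¹ ≡ 7 (mod 43), so λ ≡ 23·7 ≡ 32.
  x = λ² - 12 - 12 = 1024 - 24 ≡ 11; y = λ·(12 - 11) - 40 ≡ 35. → (11, 35)
4G = (11, 35).
Finally 4G + H:
(11, 35) + (24, 39). λ = (39 - 35)/(24 - 11) ≡ 4/13 mod 43. 13⁻¹ ≡ 10 (mod 43), so λ ≡ 40.
  x = λ² - 11 - 24 = 1600 - 35 ≡ 17; y = λ·(11 - 17) - 35 ≡ 26. → (17, 26)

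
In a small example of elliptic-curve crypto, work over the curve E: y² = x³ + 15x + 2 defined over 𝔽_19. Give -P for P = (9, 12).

-(9, 12) = (9, -12 mod 19) = (9, 7).

(9, 7)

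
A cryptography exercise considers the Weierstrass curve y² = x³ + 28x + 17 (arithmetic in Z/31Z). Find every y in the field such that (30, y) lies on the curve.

x³ + 28x + 17 = 27857 ≡ 19 (mod 31).
Square roots of 19 mod 31: 9 and 22 (since 9² = 81 ≡ 19).

9, 22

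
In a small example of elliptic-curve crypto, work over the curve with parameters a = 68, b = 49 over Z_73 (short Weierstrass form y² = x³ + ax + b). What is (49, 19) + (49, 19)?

(0, 7)

tangent at (49, 19): λ = (3·49² + 68)/(2·19) ≡ 44/38. 38⁻¹ ≡ 25 (mod 73) since 38·25 = 950 ≡ 1, so λ ≡ 44·25 ≡ 5.
  x = λ² - 49 - 49 = 25 - 98 ≡ 0; y = λ·(49 - 0) - 19 ≡ 7. → (0, 7)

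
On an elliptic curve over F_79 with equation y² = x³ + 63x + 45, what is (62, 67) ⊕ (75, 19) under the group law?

(62, 67) + (75, 19). λ = (19 - 67)/(75 - 62) ≡ 31/13 mod 79. 13⁻¹ ≡ 73 (mod 79), so λ ≡ 51.
  x = λ² - 62 - 75 = 2601 - 137 ≡ 15; y = λ·(62 - 15) - 67 ≡ 39. → (15, 39)

(15, 39)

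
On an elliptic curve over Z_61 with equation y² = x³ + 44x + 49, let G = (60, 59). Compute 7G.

(60, 59)

Repeated addition: build up to 7G.
2G: tangent at (60, 59): λ = (3·60² + 44)/(2·59) ≡ 47/57. 57⁻¹ ≡ 15 (mod 61) since 57·15 = 855 ≡ 1, so λ ≡ 47·15 ≡ 34.
  x = λ² - 60 - 60 = 1156 - 120 ≡ 60; y = λ·(60 - 60) - 59 ≡ 2. → (60, 2)
3G: (60, 2) + (60, 59): same x and y₁ ≡ -y₂, so the sum is ∞.
4G: ∞ + (60, 59) = (60, 59) (identity).
5G: tangent at (60, 59): λ = (3·60² + 44)/(2·59) ≡ 47/57. 57⁻¹ ≡ 15 (mod 61) since 57·15 = 855 ≡ 1, so λ ≡ 47·15 ≡ 34.
  x = λ² - 60 - 60 = 1156 - 120 ≡ 60; y = λ·(60 - 60) - 59 ≡ 2. → (60, 2)
6G: (60, 2) + (60, 59): same x and y₁ ≡ -y₂, so the sum is ∞.
7G: ∞ + (60, 59) = (60, 59) (identity).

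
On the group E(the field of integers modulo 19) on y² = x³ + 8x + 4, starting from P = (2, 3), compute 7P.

Double-and-add on 7 = (111)₂. Start with P = (2, 3) for the leading 1-bit.
double: tangent at (2, 3): λ = (3·2² + 8)/(2·3) ≡ 1/6. 6⁻¹ ≡ 16 (mod 19) since 6·16 = 96 ≡ 1, so λ ≡ 1·16 ≡ 16.
  x = λ² - 2 - 2 = 256 - 4 ≡ 5; y = λ·(2 - 5) - 3 ≡ 6. → (5, 6)
add P: (5, 6) + (2, 3). λ = (3 - 6)/(2 - 5) ≡ 16/16 mod 19. 16⁻¹ ≡ 6 (mod 19), so λ ≡ 1.
  x = λ² - 5 - 2 = 1 - 7 ≡ 13; y = λ·(5 - 13) - 6 ≡ 5. → (13, 5)
double: tangent at (13, 5): λ = (3·13² + 8)/(2·5) ≡ 2/10. 10⁻¹ ≡ 2 (mod 19) since 10·2 = 20 ≡ 1, so λ ≡ 2·2 ≡ 4.
  x = λ² - 13 - 13 = 16 - 26 ≡ 9; y = λ·(13 - 9) - 5 ≡ 11. → (9, 11)
add P: (9, 11) + (2, 3). λ = (3 - 11)/(2 - 9) ≡ 11/12 mod 19. 12⁻¹ ≡ 8 (mod 19), so λ ≡ 12.
  x = λ² - 9 - 2 = 144 - 11 ≡ 0; y = λ·(9 - 0) - 11 ≡ 2. → (0, 2)

(0, 2)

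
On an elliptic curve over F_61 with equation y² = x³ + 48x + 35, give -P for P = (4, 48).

-(4, 48) = (4, -48 mod 61) = (4, 13).

(4, 13)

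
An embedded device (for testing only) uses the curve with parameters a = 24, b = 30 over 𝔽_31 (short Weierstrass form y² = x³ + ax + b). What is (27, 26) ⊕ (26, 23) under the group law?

(18, 1)

(27, 26) + (26, 23). λ = (23 - 26)/(26 - 27) ≡ 28/30 mod 31. 30⁻¹ ≡ 30 (mod 31) since 30·30 = 900 ≡ 1, so λ ≡ 3.
  x = λ² - 27 - 26 = 9 - 53 ≡ 18; y = λ·(27 - 18) - 26 ≡ 1. → (18, 1)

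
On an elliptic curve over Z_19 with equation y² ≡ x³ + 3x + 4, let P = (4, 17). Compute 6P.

Repeated addition: build up to 6P.
2P: tangent at (4, 17): λ = (3·4² + 3)/(2·17) ≡ 13/15. 15⁻¹ ≡ 14 (mod 19) since 15·14 = 210 ≡ 1, so λ ≡ 13·14 ≡ 11.
  x = λ² - 4 - 4 = 121 - 8 ≡ 18; y = λ·(4 - 18) - 17 ≡ 0. → (18, 0)
3P: (18, 0) + (4, 17). λ = (17 - 0)/(4 - 18) ≡ 17/5 mod 19. 5⁻¹ ≡ 4 (mod 19), so λ ≡ 11.
  x = λ² - 18 - 4 = 121 - 22 ≡ 4; y = λ·(18 - 4) - 0 ≡ 2. → (4, 2)
4P: (4, 2) + (4, 17): same x and y₁ ≡ -y₂, so the sum is the point at infinity.
5P: the point at infinity + (4, 17) = (4, 17) (identity).
6P: tangent at (4, 17): λ = (3·4² + 3)/(2·17) ≡ 13/15. 15⁻¹ ≡ 14 (mod 19), so λ ≡ 13·14 ≡ 11.
  x = λ² - 4 - 4 = 121 - 8 ≡ 18; y = λ·(4 - 18) - 17 ≡ 0. → (18, 0)

(18, 0)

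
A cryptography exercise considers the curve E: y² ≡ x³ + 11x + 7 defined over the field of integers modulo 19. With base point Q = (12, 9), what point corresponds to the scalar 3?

O

Repeated addition: build up to 3Q.
2Q: tangent at (12, 9): λ = (3·12² + 11)/(2·9) ≡ 6/18. 18⁻¹ ≡ 18 (mod 19), so λ ≡ 6·18 ≡ 13.
  x = λ² - 12 - 12 = 169 - 24 ≡ 12; y = λ·(12 - 12) - 9 ≡ 10. → (12, 10)
3Q: (12, 10) + (12, 9): same x and y₁ ≡ -y₂, so the sum is O.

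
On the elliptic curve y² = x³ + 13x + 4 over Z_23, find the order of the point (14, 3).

9

2P: tangent at (14, 3): λ = (3·14² + 13)/(2·3) ≡ 3/6. 6⁻¹ ≡ 4 (mod 23), so λ ≡ 3·4 ≡ 12.
  x = λ² - 14 - 14 = 144 - 28 ≡ 1; y = λ·(14 - 1) - 3 ≡ 15. → (1, 15)
3P: (1, 15) + (14, 3). λ = (3 - 15)/(14 - 1) ≡ 11/13 mod 23. 13⁻¹ ≡ 16 (mod 23) since 13·16 = 208 ≡ 1, so λ ≡ 15.
  x = λ² - 1 - 14 = 225 - 15 ≡ 3; y = λ·(1 - 3) - 15 ≡ 1. → (3, 1)
4P: (3, 1) + (14, 3). λ = (3 - 1)/(14 - 3) ≡ 2/11 mod 23. 11⁻¹ ≡ 21 (mod 23), so λ ≡ 19.
  x = λ² - 3 - 14 = 361 - 17 ≡ 22; y = λ·(3 - 22) - 1 ≡ 6. → (22, 6)
5P: (22, 6) + (14, 3). λ = (3 - 6)/(14 - 22) ≡ 20/15 mod 23. 15⁻¹ ≡ 20 (mod 23), so λ ≡ 9.
  x = λ² - 22 - 14 = 81 - 36 ≡ 22; y = λ·(22 - 22) - 6 ≡ 17. → (22, 17)
6P: (22, 17) + (14, 3). λ = (3 - 17)/(14 - 22) ≡ 9/15 mod 23. 15⁻¹ ≡ 20 (mod 23), so λ ≡ 19.
  x = λ² - 22 - 14 = 361 - 36 ≡ 3; y = λ·(22 - 3) - 17 ≡ 22. → (3, 22)
7P: (3, 22) + (14, 3). λ = (3 - 22)/(14 - 3) ≡ 4/11 mod 23. 11⁻¹ ≡ 21 (mod 23) since 11·21 = 231 ≡ 1, so λ ≡ 15.
  x = λ² - 3 - 14 = 225 - 17 ≡ 1; y = λ·(3 - 1) - 22 ≡ 8. → (1, 8)
8P: (1, 8) + (14, 3). λ = (3 - 8)/(14 - 1) ≡ 18/13 mod 23. 13⁻¹ ≡ 16 (mod 23), so λ ≡ 12.
  x = λ² - 1 - 14 = 144 - 15 ≡ 14; y = λ·(1 - 14) - 8 ≡ 20. → (14, 20)
9P: (14, 20) + (14, 3): same x and y₁ ≡ -y₂, so the sum is 𝒪.
9P = 𝒪, so the order is 9.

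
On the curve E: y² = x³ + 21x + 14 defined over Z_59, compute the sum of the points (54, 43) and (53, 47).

(27, 26)

(54, 43) + (53, 47). λ = (47 - 43)/(53 - 54) ≡ 4/58 mod 59. 58⁻¹ ≡ 58 (mod 59), so λ ≡ 55.
  x = λ² - 54 - 53 = 3025 - 107 ≡ 27; y = λ·(54 - 27) - 43 ≡ 26. → (27, 26)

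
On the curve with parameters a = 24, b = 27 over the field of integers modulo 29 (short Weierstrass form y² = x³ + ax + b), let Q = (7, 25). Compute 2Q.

(2, 24)

tangent at (7, 25): λ = (3·7² + 24)/(2·25) ≡ 26/21. 21⁻¹ ≡ 18 (mod 29) since 21·18 = 378 ≡ 1, so λ ≡ 26·18 ≡ 4.
  x = λ² - 7 - 7 = 16 - 14 ≡ 2; y = λ·(7 - 2) - 25 ≡ 24. → (2, 24)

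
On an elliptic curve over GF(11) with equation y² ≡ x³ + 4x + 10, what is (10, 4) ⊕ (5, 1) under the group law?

(10, 4) + (5, 1). λ = (1 - 4)/(5 - 10) ≡ 8/6 mod 11. 6⁻¹ ≡ 2 (mod 11) since 6·2 = 12 ≡ 1, so λ ≡ 5.
  x = λ² - 10 - 5 = 25 - 15 ≡ 10; y = λ·(10 - 10) - 4 ≡ 7. → (10, 7)

(10, 7)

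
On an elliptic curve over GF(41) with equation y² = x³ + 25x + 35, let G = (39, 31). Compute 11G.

(16, 12)

Repeated addition: build up to 11G.
2G: tangent at (39, 31): λ = (3·39² + 25)/(2·31) ≡ 37/21. 21⁻¹ ≡ 2 (mod 41), so λ ≡ 37·2 ≡ 33.
  x = λ² - 39 - 39 = 1089 - 78 ≡ 27; y = λ·(39 - 27) - 31 ≡ 37. → (27, 37)
3G: (27, 37) + (39, 31). λ = (31 - 37)/(39 - 27) ≡ 35/12 mod 41. 12⁻¹ ≡ 24 (mod 41) since 12·24 = 288 ≡ 1, so λ ≡ 20.
  x = λ² - 27 - 39 = 400 - 66 ≡ 6; y = λ·(27 - 6) - 37 ≡ 14. → (6, 14)
4G: (6, 14) + (39, 31). λ = (31 - 14)/(39 - 6) ≡ 17/33 mod 41. 33⁻¹ ≡ 5 (mod 41), so λ ≡ 3.
  x = λ² - 6 - 39 = 9 - 45 ≡ 5; y = λ·(6 - 5) - 14 ≡ 30. → (5, 30)
5G: (5, 30) + (39, 31). λ = (31 - 30)/(39 - 5) ≡ 1/34 mod 41. 34⁻¹ ≡ 35 (mod 41), so λ ≡ 35.
  x = λ² - 5 - 39 = 1225 - 44 ≡ 33; y = λ·(5 - 33) - 30 ≡ 15. → (33, 15)
6G: (33, 15) + (39, 31). λ = (31 - 15)/(39 - 33) ≡ 16/6 mod 41. 6⁻¹ ≡ 7 (mod 41) since 6·7 = 42 ≡ 1, so λ ≡ 30.
  x = λ² - 33 - 39 = 900 - 72 ≡ 8; y = λ·(33 - 8) - 15 ≡ 38. → (8, 38)
7G: (8, 38) + (39, 31). λ = (31 - 38)/(39 - 8) ≡ 34/31 mod 41. 31⁻¹ ≡ 4 (mod 41), so λ ≡ 13.
  x = λ² - 8 - 39 = 169 - 47 ≡ 40; y = λ·(8 - 40) - 38 ≡ 38. → (40, 38)
8G: (40, 38) + (39, 31). λ = (31 - 38)/(39 - 40) ≡ 34/40 mod 41. 40⁻¹ ≡ 40 (mod 41), so λ ≡ 7.
  x = λ² - 40 - 39 = 49 - 79 ≡ 11; y = λ·(40 - 11) - 38 ≡ 1. → (11, 1)
9G: (11, 1) + (39, 31). λ = (31 - 1)/(39 - 11) ≡ 30/28 mod 41. 28⁻¹ ≡ 22 (mod 41) since 28·22 = 616 ≡ 1, so λ ≡ 4.
  x = λ² - 11 - 39 = 16 - 50 ≡ 7; y = λ·(11 - 7) - 1 ≡ 15. → (7, 15)
10G: (7, 15) + (39, 31). λ = (31 - 15)/(39 - 7) ≡ 16/32 mod 41. 32⁻¹ ≡ 9 (mod 41) since 32·9 = 288 ≡ 1, so λ ≡ 21.
  x = λ² - 7 - 39 = 441 - 46 ≡ 26; y = λ·(7 - 26) - 15 ≡ 37. → (26, 37)
11G: (26, 37) + (39, 31). λ = (31 - 37)/(39 - 26) ≡ 35/13 mod 41. 13⁻¹ ≡ 19 (mod 41), so λ ≡ 9.
  x = λ² - 26 - 39 = 81 - 65 ≡ 16; y = λ·(26 - 16) - 37 ≡ 12. → (16, 12)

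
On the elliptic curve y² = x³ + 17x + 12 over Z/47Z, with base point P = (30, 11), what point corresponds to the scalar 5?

Double-and-add on 5 = (101)₂. Start with P = (30, 11) for the leading 1-bit.
double: tangent at (30, 11): λ = (3·30² + 17)/(2·11) ≡ 38/22. 22⁻¹ ≡ 15 (mod 47), so λ ≡ 38·15 ≡ 6.
  x = λ² - 30 - 30 = 36 - 60 ≡ 23; y = λ·(30 - 23) - 11 ≡ 31. → (23, 31)
double: tangent at (23, 31): λ = (3·23² + 17)/(2·31) ≡ 6/15. 15⁻¹ ≡ 22 (mod 47) since 15·22 = 330 ≡ 1, so λ ≡ 6·22 ≡ 38.
  x = λ² - 23 - 23 = 1444 - 46 ≡ 35; y = λ·(23 - 35) - 31 ≡ 30. → (35, 30)
add P: (35, 30) + (30, 11). λ = (11 - 30)/(30 - 35) ≡ 28/42 mod 47. 42⁻¹ ≡ 28 (mod 47) since 42·28 = 1176 ≡ 1, so λ ≡ 32.
  x = λ² - 35 - 30 = 1024 - 65 ≡ 19; y = λ·(35 - 19) - 30 ≡ 12. → (19, 12)

(19, 12)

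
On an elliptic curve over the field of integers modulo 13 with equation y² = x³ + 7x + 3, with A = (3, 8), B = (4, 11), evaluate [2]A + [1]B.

First 2A:
Repeated addition: build up to 2A.
2A: tangent at (3, 8): λ = (3·3² + 7)/(2·8) ≡ 8/3. 3⁻¹ ≡ 9 (mod 13), so λ ≡ 8·9 ≡ 7.
  x = λ² - 3 - 3 = 49 - 6 ≡ 4; y = λ·(3 - 4) - 8 ≡ 11. → (4, 11)
2A = (4, 11).
Finally 2A + B:
tangent at (4, 11): λ = (3·4² + 7)/(2·11) ≡ 3/9. 9⁻¹ ≡ 3 (mod 13), so λ ≡ 3·3 ≡ 9.
  x = λ² - 4 - 4 = 81 - 8 ≡ 8; y = λ·(4 - 8) - 11 ≡ 5. → (8, 5)

(8, 5)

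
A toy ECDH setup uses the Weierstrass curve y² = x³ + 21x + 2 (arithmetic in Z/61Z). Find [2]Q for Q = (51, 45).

tangent at (51, 45): λ = (3·51² + 21)/(2·45) ≡ 16/29. 29⁻¹ ≡ 40 (mod 61), so λ ≡ 16·40 ≡ 30.
  x = λ² - 51 - 51 = 900 - 102 ≡ 5; y = λ·(51 - 5) - 45 ≡ 54. → (5, 54)

(5, 54)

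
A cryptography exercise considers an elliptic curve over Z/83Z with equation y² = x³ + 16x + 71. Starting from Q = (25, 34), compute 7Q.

Double-and-add on 7 = (111)₂. Start with Q = (25, 34) for the leading 1-bit.
double: tangent at (25, 34): λ = (3·25² + 16)/(2·34) ≡ 65/68. 68⁻¹ ≡ 11 (mod 83) since 68·11 = 748 ≡ 1, so λ ≡ 65·11 ≡ 51.
  x = λ² - 25 - 25 = 2601 - 50 ≡ 61; y = λ·(25 - 61) - 34 ≡ 39. → (61, 39)
add Q: (61, 39) + (25, 34). λ = (34 - 39)/(25 - 61) ≡ 78/47 mod 83. 47⁻¹ ≡ 53 (mod 83) since 47·53 = 2491 ≡ 1, so λ ≡ 67.
  x = λ² - 61 - 25 = 4489 - 86 ≡ 4; y = λ·(61 - 4) - 39 ≡ 45. → (4, 45)
double: tangent at (4, 45): λ = (3·4² + 16)/(2·45) ≡ 64/7. 7⁻¹ ≡ 12 (mod 83) since 7·12 = 84 ≡ 1, so λ ≡ 64·12 ≡ 21.
  x = λ² - 4 - 4 = 441 - 8 ≡ 18; y = λ·(4 - 18) - 45 ≡ 76. → (18, 76)
add Q: (18, 76) + (25, 34). λ = (34 - 76)/(25 - 18) ≡ 41/7 mod 83. 7⁻¹ ≡ 12 (mod 83) since 7·12 = 84 ≡ 1, so λ ≡ 77.
  x = λ² - 18 - 25 = 5929 - 43 ≡ 76; y = λ·(18 - 76) - 76 ≡ 23. → (76, 23)

(76, 23)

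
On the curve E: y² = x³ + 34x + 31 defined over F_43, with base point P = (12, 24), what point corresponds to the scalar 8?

Repeated addition: build up to 8P.
2P: tangent at (12, 24): λ = (3·12² + 34)/(2·24) ≡ 36/5. 5⁻¹ ≡ 26 (mod 43) since 5·26 = 130 ≡ 1, so λ ≡ 36·26 ≡ 33.
  x = λ² - 12 - 12 = 1089 - 24 ≡ 33; y = λ·(12 - 33) - 24 ≡ 14. → (33, 14)
3P: (33, 14) + (12, 24). λ = (24 - 14)/(12 - 33) ≡ 10/22 mod 43. 22⁻¹ ≡ 2 (mod 43) since 22·2 = 44 ≡ 1, so λ ≡ 20.
  x = λ² - 33 - 12 = 400 - 45 ≡ 11; y = λ·(33 - 11) - 14 ≡ 39. → (11, 39)
4P: (11, 39) + (12, 24). λ = (24 - 39)/(12 - 11) ≡ 28/1 mod 43. 1⁻¹ ≡ 1 (mod 43) since 1·1 = 1 ≡ 1, so λ ≡ 28.
  x = λ² - 11 - 12 = 784 - 23 ≡ 30; y = λ·(11 - 30) - 39 ≡ 31. → (30, 31)
5P: (30, 31) + (12, 24). λ = (24 - 31)/(12 - 30) ≡ 36/25 mod 43. 25⁻¹ ≡ 31 (mod 43), so λ ≡ 41.
  x = λ² - 30 - 12 = 1681 - 42 ≡ 5; y = λ·(30 - 5) - 31 ≡ 5. → (5, 5)
6P: (5, 5) + (12, 24). λ = (24 - 5)/(12 - 5) ≡ 19/7 mod 43. 7⁻¹ ≡ 37 (mod 43) since 7·37 = 259 ≡ 1, so λ ≡ 15.
  x = λ² - 5 - 12 = 225 - 17 ≡ 36; y = λ·(5 - 36) - 5 ≡ 3. → (36, 3)
7P: (36, 3) + (12, 24). λ = (24 - 3)/(12 - 36) ≡ 21/19 mod 43. 19⁻¹ ≡ 34 (mod 43), so λ ≡ 26.
  x = λ² - 36 - 12 = 676 - 48 ≡ 26; y = λ·(36 - 26) - 3 ≡ 42. → (26, 42)
8P: (26, 42) + (12, 24). λ = (24 - 42)/(12 - 26) ≡ 25/29 mod 43. 29⁻¹ ≡ 3 (mod 43), so λ ≡ 32.
  x = λ² - 26 - 12 = 1024 - 38 ≡ 40; y = λ·(26 - 40) - 42 ≡ 26. → (40, 26)

(40, 26)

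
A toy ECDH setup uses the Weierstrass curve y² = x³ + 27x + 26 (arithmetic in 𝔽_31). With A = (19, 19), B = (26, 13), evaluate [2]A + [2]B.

First 2A:
Repeated addition: build up to 2A.
2A: tangent at (19, 19): λ = (3·19² + 27)/(2·19) ≡ 25/7. 7⁻¹ ≡ 9 (mod 31) since 7·9 = 63 ≡ 1, so λ ≡ 25·9 ≡ 8.
  x = λ² - 19 - 19 = 64 - 38 ≡ 26; y = λ·(19 - 26) - 19 ≡ 18. → (26, 18)
2A = (26, 18).
Next 2B:
Repeated addition: build up to 2B.
2B: tangent at (26, 13): λ = (3·26² + 27)/(2·13) ≡ 9/26. 26⁻¹ ≡ 6 (mod 31) since 26·6 = 156 ≡ 1, so λ ≡ 9·6 ≡ 23.
  x = λ² - 26 - 26 = 529 - 52 ≡ 12; y = λ·(26 - 12) - 13 ≡ 30. → (12, 30)
2B = (12, 30).
Finally 2A + 2B:
(26, 18) + (12, 30). λ = (30 - 18)/(12 - 26) ≡ 12/17 mod 31. 17⁻¹ ≡ 11 (mod 31) since 17·11 = 187 ≡ 1, so λ ≡ 8.
  x = λ² - 26 - 12 = 64 - 38 ≡ 26; y = λ·(26 - 26) - 18 ≡ 13. → (26, 13)

(26, 13)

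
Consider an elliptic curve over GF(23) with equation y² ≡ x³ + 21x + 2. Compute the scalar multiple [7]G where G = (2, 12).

Repeated addition: build up to 7G.
2G: tangent at (2, 12): λ = (3·2² + 21)/(2·12) ≡ 10/1. 1⁻¹ ≡ 1 (mod 23) since 1·1 = 1 ≡ 1, so λ ≡ 10·1 ≡ 10.
  x = λ² - 2 - 2 = 100 - 4 ≡ 4; y = λ·(2 - 4) - 12 ≡ 14. → (4, 14)
3G: (4, 14) + (2, 12). λ = (12 - 14)/(2 - 4) ≡ 21/21 mod 23. 21⁻¹ ≡ 11 (mod 23) since 21·11 = 231 ≡ 1, so λ ≡ 1.
  x = λ² - 4 - 2 = 1 - 6 ≡ 18; y = λ·(4 - 18) - 14 ≡ 18. → (18, 18)
4G: (18, 18) + (2, 12). λ = (12 - 18)/(2 - 18) ≡ 17/7 mod 23. 7⁻¹ ≡ 10 (mod 23) since 7·10 = 70 ≡ 1, so λ ≡ 9.
  x = λ² - 18 - 2 = 81 - 20 ≡ 15; y = λ·(18 - 15) - 18 ≡ 9. → (15, 9)
5G: (15, 9) + (2, 12). λ = (12 - 9)/(2 - 15) ≡ 3/10 mod 23. 10⁻¹ ≡ 7 (mod 23), so λ ≡ 21.
  x = λ² - 15 - 2 = 441 - 17 ≡ 10; y = λ·(15 - 10) - 9 ≡ 4. → (10, 4)
6G: (10, 4) + (2, 12). λ = (12 - 4)/(2 - 10) ≡ 8/15 mod 23. 15⁻¹ ≡ 20 (mod 23) since 15·20 = 300 ≡ 1, so λ ≡ 22.
  x = λ² - 10 - 2 = 484 - 12 ≡ 12; y = λ·(10 - 12) - 4 ≡ 21. → (12, 21)
7G: (12, 21) + (2, 12). λ = (12 - 21)/(2 - 12) ≡ 14/13 mod 23. 13⁻¹ ≡ 16 (mod 23), so λ ≡ 17.
  x = λ² - 12 - 2 = 289 - 14 ≡ 22; y = λ·(12 - 22) - 21 ≡ 16. → (22, 16)

(22, 16)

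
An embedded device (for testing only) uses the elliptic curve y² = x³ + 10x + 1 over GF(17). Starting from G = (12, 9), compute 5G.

(0, 16)

Double-and-add on 5 = (101)₂. Start with G = (12, 9) for the leading 1-bit.
double: tangent at (12, 9): λ = (3·12² + 10)/(2·9) ≡ 0/1. 1⁻¹ ≡ 1 (mod 17) since 1·1 = 1 ≡ 1, so λ ≡ 0·1 ≡ 0.
  x = λ² - 12 - 12 = 0 - 24 ≡ 10; y = λ·(12 - 10) - 9 ≡ 8. → (10, 8)
double: tangent at (10, 8): λ = (3·10² + 10)/(2·8) ≡ 4/16. 16⁻¹ ≡ 16 (mod 17), so λ ≡ 4·16 ≡ 13.
  x = λ² - 10 - 10 = 169 - 20 ≡ 13; y = λ·(10 - 13) - 8 ≡ 4. → (13, 4)
add G: (13, 4) + (12, 9). λ = (9 - 4)/(12 - 13) ≡ 5/16 mod 17. 16⁻¹ ≡ 16 (mod 17) since 16·16 = 256 ≡ 1, so λ ≡ 12.
  x = λ² - 13 - 12 = 144 - 25 ≡ 0; y = λ·(13 - 0) - 4 ≡ 16. → (0, 16)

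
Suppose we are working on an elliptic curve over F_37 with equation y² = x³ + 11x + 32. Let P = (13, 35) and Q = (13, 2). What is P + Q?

The two points share x = 13 and their y-coordinates satisfy 35 + 2 ≡ 0 (mod 37), so they are inverses. Their sum is 𝒪.

O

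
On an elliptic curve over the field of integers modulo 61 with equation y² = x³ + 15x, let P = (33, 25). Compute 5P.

(55, 11)

Double-and-add on 5 = (101)₂. Start with P = (33, 25) for the leading 1-bit.
double: tangent at (33, 25): λ = (3·33² + 15)/(2·25) ≡ 49/50. 50⁻¹ ≡ 11 (mod 61), so λ ≡ 49·11 ≡ 51.
  x = λ² - 33 - 33 = 2601 - 66 ≡ 34; y = λ·(33 - 34) - 25 ≡ 46. → (34, 46)
double: tangent at (34, 46): λ = (3·34² + 15)/(2·46) ≡ 6/31. 31⁻¹ ≡ 2 (mod 61), so λ ≡ 6·2 ≡ 12.
  x = λ² - 34 - 34 = 144 - 68 ≡ 15; y = λ·(34 - 15) - 46 ≡ 60. → (15, 60)
add P: (15, 60) + (33, 25). λ = (25 - 60)/(33 - 15) ≡ 26/18 mod 61. 18⁻¹ ≡ 17 (mod 61), so λ ≡ 15.
  x = λ² - 15 - 33 = 225 - 48 ≡ 55; y = λ·(15 - 55) - 60 ≡ 11. → (55, 11)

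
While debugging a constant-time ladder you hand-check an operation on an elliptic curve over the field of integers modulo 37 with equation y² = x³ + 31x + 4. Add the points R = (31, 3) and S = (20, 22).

(11, 23)

(31, 3) + (20, 22). λ = (22 - 3)/(20 - 31) ≡ 19/26 mod 37. 26⁻¹ ≡ 10 (mod 37), so λ ≡ 5.
  x = λ² - 31 - 20 = 25 - 51 ≡ 11; y = λ·(31 - 11) - 3 ≡ 23. → (11, 23)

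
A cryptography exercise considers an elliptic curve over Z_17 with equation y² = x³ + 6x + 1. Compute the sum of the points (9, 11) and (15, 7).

(9, 11) + (15, 7). λ = (7 - 11)/(15 - 9) ≡ 13/6 mod 17. 6⁻¹ ≡ 3 (mod 17) since 6·3 = 18 ≡ 1, so λ ≡ 5.
  x = λ² - 9 - 15 = 25 - 24 ≡ 1; y = λ·(9 - 1) - 11 ≡ 12. → (1, 12)

(1, 12)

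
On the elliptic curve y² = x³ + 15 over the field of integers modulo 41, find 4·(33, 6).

(29, 3)

Write Q = (33, 6).
Repeated addition: build up to 4Q.
2Q: tangent at (33, 6): λ = (3·33² + 0)/(2·6) ≡ 28/12. 12⁻¹ ≡ 24 (mod 41) since 12·24 = 288 ≡ 1, so λ ≡ 28·24 ≡ 16.
  x = λ² - 33 - 33 = 256 - 66 ≡ 26; y = λ·(33 - 26) - 6 ≡ 24. → (26, 24)
3Q: (26, 24) + (33, 6). λ = (6 - 24)/(33 - 26) ≡ 23/7 mod 41. 7⁻¹ ≡ 6 (mod 41), so λ ≡ 15.
  x = λ² - 26 - 33 = 225 - 59 ≡ 2; y = λ·(26 - 2) - 24 ≡ 8. → (2, 8)
4Q: (2, 8) + (33, 6). λ = (6 - 8)/(33 - 2) ≡ 39/31 mod 41. 31⁻¹ ≡ 4 (mod 41), so λ ≡ 33.
  x = λ² - 2 - 33 = 1089 - 35 ≡ 29; y = λ·(2 - 29) - 8 ≡ 3. → (29, 3)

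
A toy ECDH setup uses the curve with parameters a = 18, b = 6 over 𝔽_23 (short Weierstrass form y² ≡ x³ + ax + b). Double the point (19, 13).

(9, 0)

tangent at (19, 13): λ = (3·19² + 18)/(2·13) ≡ 20/3. 3⁻¹ ≡ 8 (mod 23) since 3·8 = 24 ≡ 1, so λ ≡ 20·8 ≡ 22.
  x = λ² - 19 - 19 = 484 - 38 ≡ 9; y = λ·(19 - 9) - 13 ≡ 0. → (9, 0)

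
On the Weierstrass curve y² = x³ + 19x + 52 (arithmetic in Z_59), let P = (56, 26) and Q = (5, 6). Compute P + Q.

(19, 29)

(56, 26) + (5, 6). λ = (6 - 26)/(5 - 56) ≡ 39/8 mod 59. 8⁻¹ ≡ 37 (mod 59), so λ ≡ 27.
  x = λ² - 56 - 5 = 729 - 61 ≡ 19; y = λ·(56 - 19) - 26 ≡ 29. → (19, 29)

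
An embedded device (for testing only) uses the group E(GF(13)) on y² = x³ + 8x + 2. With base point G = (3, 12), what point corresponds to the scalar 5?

O

Repeated addition: build up to 5G.
2G: tangent at (3, 12): λ = (3·3² + 8)/(2·12) ≡ 9/11. 11⁻¹ ≡ 6 (mod 13), so λ ≡ 9·6 ≡ 2.
  x = λ² - 3 - 3 = 4 - 6 ≡ 11; y = λ·(3 - 11) - 12 ≡ 11. → (11, 11)
3G: (11, 11) + (3, 12). λ = (12 - 11)/(3 - 11) ≡ 1/5 mod 13. 5⁻¹ ≡ 8 (mod 13) since 5·8 = 40 ≡ 1, so λ ≡ 8.
  x = λ² - 11 - 3 = 64 - 14 ≡ 11; y = λ·(11 - 11) - 11 ≡ 2. → (11, 2)
4G: (11, 2) + (3, 12). λ = (12 - 2)/(3 - 11) ≡ 10/5 mod 13. 5⁻¹ ≡ 8 (mod 13), so λ ≡ 2.
  x = λ² - 11 - 3 = 4 - 14 ≡ 3; y = λ·(11 - 3) - 2 ≡ 1. → (3, 1)
5G: (3, 1) + (3, 12): same x and y₁ ≡ -y₂, so the sum is O.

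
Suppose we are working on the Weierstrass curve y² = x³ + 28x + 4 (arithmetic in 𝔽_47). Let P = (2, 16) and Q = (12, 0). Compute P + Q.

(2, 16) + (12, 0). λ = (0 - 16)/(12 - 2) ≡ 31/10 mod 47. 10⁻¹ ≡ 33 (mod 47), so λ ≡ 36.
  x = λ² - 2 - 12 = 1296 - 14 ≡ 13; y = λ·(2 - 13) - 16 ≡ 11. → (13, 11)

(13, 11)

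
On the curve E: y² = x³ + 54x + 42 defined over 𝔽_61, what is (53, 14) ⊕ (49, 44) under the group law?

(0, 46)

(53, 14) + (49, 44). λ = (44 - 14)/(49 - 53) ≡ 30/57 mod 61. 57⁻¹ ≡ 15 (mod 61) since 57·15 = 855 ≡ 1, so λ ≡ 23.
  x = λ² - 53 - 49 = 529 - 102 ≡ 0; y = λ·(53 - 0) - 14 ≡ 46. → (0, 46)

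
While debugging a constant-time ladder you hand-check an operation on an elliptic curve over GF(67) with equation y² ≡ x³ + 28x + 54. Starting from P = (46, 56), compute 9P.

(46, 11)

Double-and-add on 9 = (1001)₂. Start with P = (46, 56) for the leading 1-bit.
double: tangent at (46, 56): λ = (3·46² + 28)/(2·56) ≡ 11/45. 45⁻¹ ≡ 3 (mod 67) since 45·3 = 135 ≡ 1, so λ ≡ 11·3 ≡ 33.
  x = λ² - 46 - 46 = 1089 - 92 ≡ 59; y = λ·(46 - 59) - 56 ≡ 51. → (59, 51)
double: tangent at (59, 51): λ = (3·59² + 28)/(2·51) ≡ 19/35. 35⁻¹ ≡ 23 (mod 67), so λ ≡ 19·23 ≡ 35.
  x = λ² - 59 - 59 = 1225 - 118 ≡ 35; y = λ·(59 - 35) - 51 ≡ 52. → (35, 52)
double: tangent at (35, 52): λ = (3·35² + 28)/(2·52) ≡ 18/37. 37⁻¹ ≡ 29 (mod 67), so λ ≡ 18·29 ≡ 53.
  x = λ² - 35 - 35 = 2809 - 70 ≡ 59; y = λ·(35 - 59) - 52 ≡ 16. → (59, 16)
add P: (59, 16) + (46, 56). λ = (56 - 16)/(46 - 59) ≡ 40/54 mod 67. 54⁻¹ ≡ 36 (mod 67), so λ ≡ 33.
  x = λ² - 59 - 46 = 1089 - 105 ≡ 46; y = λ·(59 - 46) - 16 ≡ 11. → (46, 11)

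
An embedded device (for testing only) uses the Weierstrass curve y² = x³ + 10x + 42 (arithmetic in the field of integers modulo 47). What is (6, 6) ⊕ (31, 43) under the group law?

(44, 28)

(6, 6) + (31, 43). λ = (43 - 6)/(31 - 6) ≡ 37/25 mod 47. 25⁻¹ ≡ 32 (mod 47), so λ ≡ 9.
  x = λ² - 6 - 31 = 81 - 37 ≡ 44; y = λ·(6 - 44) - 6 ≡ 28. → (44, 28)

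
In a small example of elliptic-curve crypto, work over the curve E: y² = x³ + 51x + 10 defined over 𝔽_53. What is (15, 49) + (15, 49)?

tangent at (15, 49): λ = (3·15² + 51)/(2·49) ≡ 37/45. 45⁻¹ ≡ 33 (mod 53), so λ ≡ 37·33 ≡ 2.
  x = λ² - 15 - 15 = 4 - 30 ≡ 27; y = λ·(15 - 27) - 49 ≡ 33. → (27, 33)

(27, 33)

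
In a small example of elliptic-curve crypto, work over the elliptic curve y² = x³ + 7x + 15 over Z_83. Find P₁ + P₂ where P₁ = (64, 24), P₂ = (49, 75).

(64, 24) + (49, 75). λ = (75 - 24)/(49 - 64) ≡ 51/68 mod 83. 68⁻¹ ≡ 11 (mod 83) since 68·11 = 748 ≡ 1, so λ ≡ 63.
  x = λ² - 64 - 49 = 3969 - 113 ≡ 38; y = λ·(64 - 38) - 24 ≡ 37. → (38, 37)

(38, 37)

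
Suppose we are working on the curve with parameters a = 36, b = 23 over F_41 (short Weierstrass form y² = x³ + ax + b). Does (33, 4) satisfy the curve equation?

y² = 4² ≡ 16; x³ + 36x + 23 = 37148 ≡ 2 (mod 41). 16 ≠ 2.

no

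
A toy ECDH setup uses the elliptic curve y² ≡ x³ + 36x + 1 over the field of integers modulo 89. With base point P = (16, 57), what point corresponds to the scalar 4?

(13, 21)

Repeated addition: build up to 4P.
2P: tangent at (16, 57): λ = (3·16² + 36)/(2·57) ≡ 3/25. 25⁻¹ ≡ 57 (mod 89), so λ ≡ 3·57 ≡ 82.
  x = λ² - 16 - 16 = 6724 - 32 ≡ 17; y = λ·(16 - 17) - 57 ≡ 39. → (17, 39)
3P: (17, 39) + (16, 57). λ = (57 - 39)/(16 - 17) ≡ 18/88 mod 89. 88⁻¹ ≡ 88 (mod 89), so λ ≡ 71.
  x = λ² - 17 - 16 = 5041 - 33 ≡ 24; y = λ·(17 - 24) - 39 ≡ 87. → (24, 87)
4P: (24, 87) + (16, 57). λ = (57 - 87)/(16 - 24) ≡ 59/81 mod 89. 81⁻¹ ≡ 11 (mod 89) since 81·11 = 891 ≡ 1, so λ ≡ 26.
  x = λ² - 24 - 16 = 676 - 40 ≡ 13; y = λ·(24 - 13) - 87 ≡ 21. → (13, 21)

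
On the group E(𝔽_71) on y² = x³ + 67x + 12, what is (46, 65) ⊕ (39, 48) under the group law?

(46, 65) + (39, 48). λ = (48 - 65)/(39 - 46) ≡ 54/64 mod 71. 64⁻¹ ≡ 10 (mod 71) since 64·10 = 640 ≡ 1, so λ ≡ 43.
  x = λ² - 46 - 39 = 1849 - 85 ≡ 60; y = λ·(46 - 60) - 65 ≡ 43. → (60, 43)

(60, 43)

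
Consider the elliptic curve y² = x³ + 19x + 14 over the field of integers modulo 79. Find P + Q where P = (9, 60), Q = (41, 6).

(9, 60) + (41, 6). λ = (6 - 60)/(41 - 9) ≡ 25/32 mod 79. 32⁻¹ ≡ 42 (mod 79) since 32·42 = 1344 ≡ 1, so λ ≡ 23.
  x = λ² - 9 - 41 = 529 - 50 ≡ 5; y = λ·(9 - 5) - 60 ≡ 32. → (5, 32)

(5, 32)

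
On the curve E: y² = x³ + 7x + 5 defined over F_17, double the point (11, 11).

tangent at (11, 11): λ = (3·11² + 7)/(2·11) ≡ 13/5. 5⁻¹ ≡ 7 (mod 17) since 5·7 = 35 ≡ 1, so λ ≡ 13·7 ≡ 6.
  x = λ² - 11 - 11 = 36 - 22 ≡ 14; y = λ·(11 - 14) - 11 ≡ 5. → (14, 5)

(14, 5)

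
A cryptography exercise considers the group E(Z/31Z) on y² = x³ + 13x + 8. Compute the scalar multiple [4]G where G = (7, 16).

(29, 6)

Repeated addition: build up to 4G.
2G: tangent at (7, 16): λ = (3·7² + 13)/(2·16) ≡ 5/1. 1⁻¹ ≡ 1 (mod 31) since 1·1 = 1 ≡ 1, so λ ≡ 5·1 ≡ 5.
  x = λ² - 7 - 7 = 25 - 14 ≡ 11; y = λ·(7 - 11) - 16 ≡ 26. → (11, 26)
3G: (11, 26) + (7, 16). λ = (16 - 26)/(7 - 11) ≡ 21/27 mod 31. 27⁻¹ ≡ 23 (mod 31), so λ ≡ 18.
  x = λ² - 11 - 7 = 324 - 18 ≡ 27; y = λ·(11 - 27) - 26 ≡ 27. → (27, 27)
4G: (27, 27) + (7, 16). λ = (16 - 27)/(7 - 27) ≡ 20/11 mod 31. 11⁻¹ ≡ 17 (mod 31) since 11·17 = 187 ≡ 1, so λ ≡ 30.
  x = λ² - 27 - 7 = 900 - 34 ≡ 29; y = λ·(27 - 29) - 27 ≡ 6. → (29, 6)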